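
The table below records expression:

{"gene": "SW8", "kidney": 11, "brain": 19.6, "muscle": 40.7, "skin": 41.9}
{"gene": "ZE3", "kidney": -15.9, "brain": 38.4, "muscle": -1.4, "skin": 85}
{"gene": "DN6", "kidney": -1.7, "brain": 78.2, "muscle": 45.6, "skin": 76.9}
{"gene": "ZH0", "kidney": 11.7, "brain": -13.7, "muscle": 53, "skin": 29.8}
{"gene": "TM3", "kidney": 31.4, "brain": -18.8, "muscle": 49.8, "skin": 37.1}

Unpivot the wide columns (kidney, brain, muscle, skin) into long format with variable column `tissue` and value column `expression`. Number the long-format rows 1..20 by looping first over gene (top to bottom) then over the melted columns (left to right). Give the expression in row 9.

20 rows total (5 × 4). Row 9: index ⌊(9-1)/4⌋ = 2 into gene → DN6; (9-1) mod 4 = 0 into the melted columns → kidney.
So row 9 is (DN6, kidney, -1.7); expression = -1.7.

-1.7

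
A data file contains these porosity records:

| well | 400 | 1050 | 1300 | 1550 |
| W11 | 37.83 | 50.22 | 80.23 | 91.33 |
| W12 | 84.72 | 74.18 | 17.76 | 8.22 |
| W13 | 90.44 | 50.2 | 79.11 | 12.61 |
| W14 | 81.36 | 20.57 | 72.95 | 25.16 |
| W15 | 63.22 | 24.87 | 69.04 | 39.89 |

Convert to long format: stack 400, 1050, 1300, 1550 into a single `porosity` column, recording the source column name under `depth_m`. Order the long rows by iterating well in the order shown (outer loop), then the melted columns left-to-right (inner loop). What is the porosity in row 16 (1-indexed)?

25.16

20 rows total (5 × 4). Row 16: index ⌊(16-1)/4⌋ = 3 into well → W14; (16-1) mod 4 = 3 into the melted columns → 1550.
So row 16 is (W14, 1550, 25.16); porosity = 25.16.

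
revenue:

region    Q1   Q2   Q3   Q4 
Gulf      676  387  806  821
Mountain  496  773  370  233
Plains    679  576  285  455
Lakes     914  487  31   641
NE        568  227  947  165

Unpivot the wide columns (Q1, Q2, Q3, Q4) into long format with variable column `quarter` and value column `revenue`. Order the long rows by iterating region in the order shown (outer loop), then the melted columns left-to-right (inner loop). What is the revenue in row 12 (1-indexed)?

455

20 rows total (5 × 4). Row 12: index ⌊(12-1)/4⌋ = 2 into region → Plains; (12-1) mod 4 = 3 into the melted columns → Q4.
So row 12 is (Plains, Q4, 455); revenue = 455.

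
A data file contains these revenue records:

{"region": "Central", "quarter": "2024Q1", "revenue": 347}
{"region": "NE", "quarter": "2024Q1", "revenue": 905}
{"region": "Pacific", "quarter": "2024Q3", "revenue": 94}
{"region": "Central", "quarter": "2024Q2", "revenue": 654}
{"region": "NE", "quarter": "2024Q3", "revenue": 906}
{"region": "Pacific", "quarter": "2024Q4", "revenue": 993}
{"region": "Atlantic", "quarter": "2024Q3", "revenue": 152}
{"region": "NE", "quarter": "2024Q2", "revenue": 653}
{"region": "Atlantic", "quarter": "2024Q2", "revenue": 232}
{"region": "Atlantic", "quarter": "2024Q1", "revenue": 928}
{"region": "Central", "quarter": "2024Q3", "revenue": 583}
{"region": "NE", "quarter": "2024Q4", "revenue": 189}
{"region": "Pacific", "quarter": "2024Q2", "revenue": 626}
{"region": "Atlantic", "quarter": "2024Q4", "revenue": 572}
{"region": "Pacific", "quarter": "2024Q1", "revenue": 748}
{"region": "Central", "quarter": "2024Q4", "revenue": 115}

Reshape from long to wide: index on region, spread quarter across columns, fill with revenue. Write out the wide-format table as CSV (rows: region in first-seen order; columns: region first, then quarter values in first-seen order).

region,2024Q1,2024Q3,2024Q2,2024Q4
Central,347,583,654,115
NE,905,906,653,189
Pacific,748,94,626,993
Atlantic,928,152,232,572

Columns: region plus the 4 distinct quarter values (2024Q1, 2024Q3, 2024Q2, 2024Q4).
For example, row Central column 2024Q1 takes revenue=347 from the long row (Central, 2024Q1).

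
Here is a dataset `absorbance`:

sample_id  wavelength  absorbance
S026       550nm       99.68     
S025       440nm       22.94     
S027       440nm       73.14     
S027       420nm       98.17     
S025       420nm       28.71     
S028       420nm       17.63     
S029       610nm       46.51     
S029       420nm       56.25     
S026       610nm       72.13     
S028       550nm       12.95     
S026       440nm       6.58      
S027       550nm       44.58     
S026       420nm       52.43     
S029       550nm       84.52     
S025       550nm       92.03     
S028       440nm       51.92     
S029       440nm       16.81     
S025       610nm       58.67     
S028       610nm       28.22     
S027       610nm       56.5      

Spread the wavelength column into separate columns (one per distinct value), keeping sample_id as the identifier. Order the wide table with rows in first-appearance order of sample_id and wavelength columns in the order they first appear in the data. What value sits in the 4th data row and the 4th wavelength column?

With rows in first-appearance order of sample_id, row 4 is sample_id=S028. wavelength columns in first-appearance order: 550nm, 440nm, 420nm, 610nm; column 4 is 610nm.
Long rows with sample_id=S028, wavelength=610nm: absorbance = 28.22.

28.22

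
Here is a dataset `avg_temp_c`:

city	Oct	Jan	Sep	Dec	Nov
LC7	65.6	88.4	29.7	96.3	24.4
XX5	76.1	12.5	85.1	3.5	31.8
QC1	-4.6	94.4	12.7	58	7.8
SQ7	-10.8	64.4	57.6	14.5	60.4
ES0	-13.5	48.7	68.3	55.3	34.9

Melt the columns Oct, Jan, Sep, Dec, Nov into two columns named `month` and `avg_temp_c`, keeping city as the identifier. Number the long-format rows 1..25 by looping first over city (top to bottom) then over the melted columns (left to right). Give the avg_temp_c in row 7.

12.5

25 rows total (5 × 5). Row 7: index ⌊(7-1)/5⌋ = 1 into city → XX5; (7-1) mod 5 = 1 into the melted columns → Jan.
So row 7 is (XX5, Jan, 12.5); avg_temp_c = 12.5.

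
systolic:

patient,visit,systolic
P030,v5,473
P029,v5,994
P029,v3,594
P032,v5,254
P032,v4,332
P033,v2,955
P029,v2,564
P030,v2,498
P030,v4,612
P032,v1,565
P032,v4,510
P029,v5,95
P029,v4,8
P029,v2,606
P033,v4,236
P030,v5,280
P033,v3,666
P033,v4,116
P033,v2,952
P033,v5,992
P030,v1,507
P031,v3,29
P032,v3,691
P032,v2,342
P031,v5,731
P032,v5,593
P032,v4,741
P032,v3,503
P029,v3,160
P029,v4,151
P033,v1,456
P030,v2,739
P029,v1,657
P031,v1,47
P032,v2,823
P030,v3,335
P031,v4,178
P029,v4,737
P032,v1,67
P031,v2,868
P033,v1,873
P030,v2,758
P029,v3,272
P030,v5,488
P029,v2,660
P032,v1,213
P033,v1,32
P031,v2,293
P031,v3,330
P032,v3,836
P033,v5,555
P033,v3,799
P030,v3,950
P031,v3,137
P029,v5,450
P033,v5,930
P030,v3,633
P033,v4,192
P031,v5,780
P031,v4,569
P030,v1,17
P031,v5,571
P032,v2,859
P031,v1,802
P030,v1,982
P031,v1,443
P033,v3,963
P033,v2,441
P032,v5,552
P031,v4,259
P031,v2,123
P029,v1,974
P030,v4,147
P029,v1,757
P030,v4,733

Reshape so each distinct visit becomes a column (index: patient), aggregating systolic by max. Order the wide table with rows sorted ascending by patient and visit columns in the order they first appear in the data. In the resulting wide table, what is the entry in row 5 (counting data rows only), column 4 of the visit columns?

955

With rows sorted ascending by patient, row 5 is patient=P033. visit columns in first-appearance order: v5, v3, v4, v2, v1; column 4 is v2.
Long rows with patient=P033, visit=v2: max(955, 952, 441) = 955.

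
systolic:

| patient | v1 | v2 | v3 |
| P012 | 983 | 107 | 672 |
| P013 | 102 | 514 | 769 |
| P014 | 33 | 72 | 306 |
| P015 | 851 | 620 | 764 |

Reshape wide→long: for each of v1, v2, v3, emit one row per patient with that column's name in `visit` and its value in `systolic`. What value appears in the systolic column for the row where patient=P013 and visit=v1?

102

Unpivoting turns each (patient, wide-column) pair into one long row.
The wide cell at row P013, column v1 holds 102, so the long row (P013, v1) has systolic=102.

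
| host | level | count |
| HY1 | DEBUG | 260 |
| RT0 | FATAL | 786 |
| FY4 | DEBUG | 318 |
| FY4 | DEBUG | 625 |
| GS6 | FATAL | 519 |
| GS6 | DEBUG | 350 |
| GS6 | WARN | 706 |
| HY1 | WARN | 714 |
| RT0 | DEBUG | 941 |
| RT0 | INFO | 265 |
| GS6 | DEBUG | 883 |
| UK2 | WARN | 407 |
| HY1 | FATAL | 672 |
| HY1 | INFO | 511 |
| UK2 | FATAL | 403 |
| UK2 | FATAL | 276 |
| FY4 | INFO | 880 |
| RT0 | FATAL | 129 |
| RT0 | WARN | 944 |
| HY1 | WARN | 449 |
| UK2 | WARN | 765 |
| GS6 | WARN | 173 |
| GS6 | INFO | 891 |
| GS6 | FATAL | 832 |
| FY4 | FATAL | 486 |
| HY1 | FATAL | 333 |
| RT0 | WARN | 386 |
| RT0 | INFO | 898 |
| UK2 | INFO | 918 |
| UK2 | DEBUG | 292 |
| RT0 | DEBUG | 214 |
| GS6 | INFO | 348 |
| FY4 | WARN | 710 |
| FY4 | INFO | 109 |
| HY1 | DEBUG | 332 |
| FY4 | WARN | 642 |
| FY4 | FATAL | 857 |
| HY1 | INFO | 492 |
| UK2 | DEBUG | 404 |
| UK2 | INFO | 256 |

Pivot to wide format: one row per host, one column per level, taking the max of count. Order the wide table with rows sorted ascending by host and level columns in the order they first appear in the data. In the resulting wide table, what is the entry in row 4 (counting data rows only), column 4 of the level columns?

With rows sorted ascending by host, row 4 is host=RT0. level columns in first-appearance order: DEBUG, FATAL, WARN, INFO; column 4 is INFO.
Long rows with host=RT0, level=INFO: max(265, 898) = 898.

898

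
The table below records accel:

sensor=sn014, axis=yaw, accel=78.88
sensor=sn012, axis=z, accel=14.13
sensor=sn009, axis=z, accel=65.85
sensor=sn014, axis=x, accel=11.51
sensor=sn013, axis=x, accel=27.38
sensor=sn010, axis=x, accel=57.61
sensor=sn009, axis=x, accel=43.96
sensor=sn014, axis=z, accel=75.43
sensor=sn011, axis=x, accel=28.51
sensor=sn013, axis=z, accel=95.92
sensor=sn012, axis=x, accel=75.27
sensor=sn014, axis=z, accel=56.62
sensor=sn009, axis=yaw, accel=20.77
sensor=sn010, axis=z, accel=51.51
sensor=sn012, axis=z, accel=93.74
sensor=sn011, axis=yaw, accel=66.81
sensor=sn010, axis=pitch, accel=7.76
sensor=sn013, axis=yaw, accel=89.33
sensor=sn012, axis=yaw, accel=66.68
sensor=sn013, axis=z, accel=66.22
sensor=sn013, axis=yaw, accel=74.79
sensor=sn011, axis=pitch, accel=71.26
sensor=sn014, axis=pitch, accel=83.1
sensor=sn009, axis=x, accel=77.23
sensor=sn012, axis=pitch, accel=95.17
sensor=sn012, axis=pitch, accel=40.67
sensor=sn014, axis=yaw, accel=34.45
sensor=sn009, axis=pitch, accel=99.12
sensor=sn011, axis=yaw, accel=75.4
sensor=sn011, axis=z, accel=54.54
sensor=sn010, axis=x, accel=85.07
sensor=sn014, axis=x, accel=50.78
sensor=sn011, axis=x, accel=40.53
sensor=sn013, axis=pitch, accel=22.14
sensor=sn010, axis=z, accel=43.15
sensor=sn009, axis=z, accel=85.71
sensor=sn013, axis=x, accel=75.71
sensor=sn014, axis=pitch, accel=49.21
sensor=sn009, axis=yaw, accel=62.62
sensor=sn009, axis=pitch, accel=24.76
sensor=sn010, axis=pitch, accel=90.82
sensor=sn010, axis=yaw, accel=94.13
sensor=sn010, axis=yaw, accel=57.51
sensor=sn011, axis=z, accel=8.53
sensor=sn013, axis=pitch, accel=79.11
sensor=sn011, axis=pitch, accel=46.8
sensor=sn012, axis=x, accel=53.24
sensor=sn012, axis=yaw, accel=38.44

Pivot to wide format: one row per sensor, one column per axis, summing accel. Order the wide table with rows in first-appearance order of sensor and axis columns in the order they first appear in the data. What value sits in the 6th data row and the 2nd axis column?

63.07

With rows in first-appearance order of sensor, row 6 is sensor=sn011. axis columns in first-appearance order: yaw, z, x, pitch; column 2 is z.
Long rows with sensor=sn011, axis=z: 54.54 + 8.53 = 63.07.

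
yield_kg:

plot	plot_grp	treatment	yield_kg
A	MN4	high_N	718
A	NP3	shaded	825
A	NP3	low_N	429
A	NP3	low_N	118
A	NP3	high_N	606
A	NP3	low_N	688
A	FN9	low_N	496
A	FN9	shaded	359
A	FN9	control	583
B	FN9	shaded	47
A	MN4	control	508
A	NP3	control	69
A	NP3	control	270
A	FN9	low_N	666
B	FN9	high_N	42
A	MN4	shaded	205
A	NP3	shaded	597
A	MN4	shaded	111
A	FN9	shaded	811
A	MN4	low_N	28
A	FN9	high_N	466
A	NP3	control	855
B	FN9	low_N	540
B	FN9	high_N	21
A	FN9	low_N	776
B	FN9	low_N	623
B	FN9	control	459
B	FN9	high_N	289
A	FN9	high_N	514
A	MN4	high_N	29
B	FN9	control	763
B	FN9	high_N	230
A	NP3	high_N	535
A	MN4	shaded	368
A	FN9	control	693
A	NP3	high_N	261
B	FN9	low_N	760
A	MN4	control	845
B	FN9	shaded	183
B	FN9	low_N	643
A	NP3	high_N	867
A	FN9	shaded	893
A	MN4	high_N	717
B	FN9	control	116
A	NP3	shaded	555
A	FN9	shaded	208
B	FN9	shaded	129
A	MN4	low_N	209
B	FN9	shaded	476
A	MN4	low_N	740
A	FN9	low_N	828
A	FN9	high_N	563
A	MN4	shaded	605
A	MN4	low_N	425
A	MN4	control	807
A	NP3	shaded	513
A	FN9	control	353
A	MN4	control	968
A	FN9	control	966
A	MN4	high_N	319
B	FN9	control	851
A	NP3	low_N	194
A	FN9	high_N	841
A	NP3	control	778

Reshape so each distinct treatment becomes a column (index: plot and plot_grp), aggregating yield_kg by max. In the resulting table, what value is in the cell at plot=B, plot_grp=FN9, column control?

851

Rows with plot=B, plot_grp=FN9 and treatment=control: yield_kg values are 459, 763, 116, 851.
max(459, 763, 116, 851) = 851.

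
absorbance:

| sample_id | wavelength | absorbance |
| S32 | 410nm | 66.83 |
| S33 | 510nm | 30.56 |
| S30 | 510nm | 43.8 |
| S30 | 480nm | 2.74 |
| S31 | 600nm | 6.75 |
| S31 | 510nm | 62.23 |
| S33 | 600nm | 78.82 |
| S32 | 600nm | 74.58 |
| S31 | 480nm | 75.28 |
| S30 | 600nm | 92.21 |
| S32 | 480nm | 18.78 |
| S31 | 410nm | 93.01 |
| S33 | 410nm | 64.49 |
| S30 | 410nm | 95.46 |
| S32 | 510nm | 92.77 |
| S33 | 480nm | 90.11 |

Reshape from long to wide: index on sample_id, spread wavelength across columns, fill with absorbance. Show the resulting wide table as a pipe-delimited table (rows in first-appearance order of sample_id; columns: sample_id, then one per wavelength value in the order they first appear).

Columns: sample_id plus the 4 distinct wavelength values (410nm, 510nm, 480nm, 600nm).
For example, row S32 column 410nm takes absorbance=66.83 from the long row (S32, 410nm).

| sample_id | 410nm | 510nm | 480nm | 600nm |
| S32 | 66.83 | 92.77 | 18.78 | 74.58 |
| S33 | 64.49 | 30.56 | 90.11 | 78.82 |
| S30 | 95.46 | 43.8 | 2.74 | 92.21 |
| S31 | 93.01 | 62.23 | 75.28 | 6.75 |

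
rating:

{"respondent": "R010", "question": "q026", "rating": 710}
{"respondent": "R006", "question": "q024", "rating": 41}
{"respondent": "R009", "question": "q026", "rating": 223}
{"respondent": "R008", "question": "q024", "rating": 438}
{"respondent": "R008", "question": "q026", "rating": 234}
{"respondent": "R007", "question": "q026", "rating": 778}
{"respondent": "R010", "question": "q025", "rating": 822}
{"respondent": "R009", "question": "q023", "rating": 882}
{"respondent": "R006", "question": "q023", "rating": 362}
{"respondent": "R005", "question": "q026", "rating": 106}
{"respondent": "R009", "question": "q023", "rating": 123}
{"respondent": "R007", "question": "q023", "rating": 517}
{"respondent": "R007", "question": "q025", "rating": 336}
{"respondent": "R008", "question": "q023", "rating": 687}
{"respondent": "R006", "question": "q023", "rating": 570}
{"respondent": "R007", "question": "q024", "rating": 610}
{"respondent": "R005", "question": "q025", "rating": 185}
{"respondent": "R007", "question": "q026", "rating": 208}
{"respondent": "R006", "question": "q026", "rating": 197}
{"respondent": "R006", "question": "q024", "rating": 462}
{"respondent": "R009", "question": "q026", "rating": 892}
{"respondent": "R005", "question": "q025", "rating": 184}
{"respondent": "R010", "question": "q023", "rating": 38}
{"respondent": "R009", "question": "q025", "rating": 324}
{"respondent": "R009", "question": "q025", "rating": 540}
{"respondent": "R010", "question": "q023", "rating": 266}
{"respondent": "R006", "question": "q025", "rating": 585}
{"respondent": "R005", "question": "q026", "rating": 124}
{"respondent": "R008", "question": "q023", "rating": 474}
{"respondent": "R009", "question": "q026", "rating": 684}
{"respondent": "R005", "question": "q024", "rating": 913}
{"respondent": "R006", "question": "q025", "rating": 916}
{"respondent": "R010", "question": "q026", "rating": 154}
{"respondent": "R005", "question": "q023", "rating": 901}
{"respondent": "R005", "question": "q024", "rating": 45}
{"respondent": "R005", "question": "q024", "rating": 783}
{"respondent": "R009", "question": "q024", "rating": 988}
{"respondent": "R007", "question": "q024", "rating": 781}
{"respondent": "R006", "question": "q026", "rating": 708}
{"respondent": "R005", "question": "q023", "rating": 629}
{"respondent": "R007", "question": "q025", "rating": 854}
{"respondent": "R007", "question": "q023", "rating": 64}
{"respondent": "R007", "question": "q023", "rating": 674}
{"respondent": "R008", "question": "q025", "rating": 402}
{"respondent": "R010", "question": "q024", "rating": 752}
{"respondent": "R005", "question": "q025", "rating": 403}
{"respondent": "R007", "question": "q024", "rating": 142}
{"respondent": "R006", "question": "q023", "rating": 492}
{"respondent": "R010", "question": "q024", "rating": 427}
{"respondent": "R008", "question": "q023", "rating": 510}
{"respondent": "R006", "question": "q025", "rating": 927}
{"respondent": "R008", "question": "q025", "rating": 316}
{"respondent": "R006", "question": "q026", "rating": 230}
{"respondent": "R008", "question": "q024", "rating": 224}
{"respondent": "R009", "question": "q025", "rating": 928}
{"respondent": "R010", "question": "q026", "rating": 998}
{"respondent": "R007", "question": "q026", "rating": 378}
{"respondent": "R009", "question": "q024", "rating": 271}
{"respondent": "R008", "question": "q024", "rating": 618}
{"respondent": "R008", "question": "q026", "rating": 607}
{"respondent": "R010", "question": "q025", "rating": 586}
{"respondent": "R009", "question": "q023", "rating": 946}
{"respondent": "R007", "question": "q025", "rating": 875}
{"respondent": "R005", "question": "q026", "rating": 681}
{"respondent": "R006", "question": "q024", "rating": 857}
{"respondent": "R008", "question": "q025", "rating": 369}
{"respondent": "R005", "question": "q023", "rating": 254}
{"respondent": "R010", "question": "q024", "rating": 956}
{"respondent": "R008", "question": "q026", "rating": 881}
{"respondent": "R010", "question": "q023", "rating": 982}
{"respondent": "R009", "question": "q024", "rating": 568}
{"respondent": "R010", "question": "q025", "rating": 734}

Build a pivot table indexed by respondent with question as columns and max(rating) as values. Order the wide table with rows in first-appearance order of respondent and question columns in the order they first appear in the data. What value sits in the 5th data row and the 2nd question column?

With rows in first-appearance order of respondent, row 5 is respondent=R007. question columns in first-appearance order: q026, q024, q025, q023; column 2 is q024.
Long rows with respondent=R007, question=q024: max(610, 781, 142) = 781.

781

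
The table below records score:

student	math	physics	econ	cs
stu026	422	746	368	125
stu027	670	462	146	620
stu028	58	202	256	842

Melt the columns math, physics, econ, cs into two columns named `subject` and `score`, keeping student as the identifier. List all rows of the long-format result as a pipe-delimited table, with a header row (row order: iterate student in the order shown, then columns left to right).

| student | subject | score |
| stu026 | math | 422 |
| stu026 | physics | 746 |
| stu026 | econ | 368 |
| stu026 | cs | 125 |
| stu027 | math | 670 |
| stu027 | physics | 462 |
| stu027 | econ | 146 |
| stu027 | cs | 620 |
| stu028 | math | 58 |
| stu028 | physics | 202 |
| stu028 | econ | 256 |
| stu028 | cs | 842 |

Each (student, column) pair becomes one row: 3 × 4 = 12 rows.
For example, (stu026, math) → score=422.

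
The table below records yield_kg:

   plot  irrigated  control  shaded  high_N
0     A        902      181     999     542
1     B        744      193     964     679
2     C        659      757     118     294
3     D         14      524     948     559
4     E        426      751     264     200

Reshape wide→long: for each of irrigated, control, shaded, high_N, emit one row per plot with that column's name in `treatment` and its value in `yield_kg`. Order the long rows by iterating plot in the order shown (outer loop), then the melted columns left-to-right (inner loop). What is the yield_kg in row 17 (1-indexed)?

20 rows total (5 × 4). Row 17: index ⌊(17-1)/4⌋ = 4 into plot → E; (17-1) mod 4 = 0 into the melted columns → irrigated.
So row 17 is (E, irrigated, 426); yield_kg = 426.

426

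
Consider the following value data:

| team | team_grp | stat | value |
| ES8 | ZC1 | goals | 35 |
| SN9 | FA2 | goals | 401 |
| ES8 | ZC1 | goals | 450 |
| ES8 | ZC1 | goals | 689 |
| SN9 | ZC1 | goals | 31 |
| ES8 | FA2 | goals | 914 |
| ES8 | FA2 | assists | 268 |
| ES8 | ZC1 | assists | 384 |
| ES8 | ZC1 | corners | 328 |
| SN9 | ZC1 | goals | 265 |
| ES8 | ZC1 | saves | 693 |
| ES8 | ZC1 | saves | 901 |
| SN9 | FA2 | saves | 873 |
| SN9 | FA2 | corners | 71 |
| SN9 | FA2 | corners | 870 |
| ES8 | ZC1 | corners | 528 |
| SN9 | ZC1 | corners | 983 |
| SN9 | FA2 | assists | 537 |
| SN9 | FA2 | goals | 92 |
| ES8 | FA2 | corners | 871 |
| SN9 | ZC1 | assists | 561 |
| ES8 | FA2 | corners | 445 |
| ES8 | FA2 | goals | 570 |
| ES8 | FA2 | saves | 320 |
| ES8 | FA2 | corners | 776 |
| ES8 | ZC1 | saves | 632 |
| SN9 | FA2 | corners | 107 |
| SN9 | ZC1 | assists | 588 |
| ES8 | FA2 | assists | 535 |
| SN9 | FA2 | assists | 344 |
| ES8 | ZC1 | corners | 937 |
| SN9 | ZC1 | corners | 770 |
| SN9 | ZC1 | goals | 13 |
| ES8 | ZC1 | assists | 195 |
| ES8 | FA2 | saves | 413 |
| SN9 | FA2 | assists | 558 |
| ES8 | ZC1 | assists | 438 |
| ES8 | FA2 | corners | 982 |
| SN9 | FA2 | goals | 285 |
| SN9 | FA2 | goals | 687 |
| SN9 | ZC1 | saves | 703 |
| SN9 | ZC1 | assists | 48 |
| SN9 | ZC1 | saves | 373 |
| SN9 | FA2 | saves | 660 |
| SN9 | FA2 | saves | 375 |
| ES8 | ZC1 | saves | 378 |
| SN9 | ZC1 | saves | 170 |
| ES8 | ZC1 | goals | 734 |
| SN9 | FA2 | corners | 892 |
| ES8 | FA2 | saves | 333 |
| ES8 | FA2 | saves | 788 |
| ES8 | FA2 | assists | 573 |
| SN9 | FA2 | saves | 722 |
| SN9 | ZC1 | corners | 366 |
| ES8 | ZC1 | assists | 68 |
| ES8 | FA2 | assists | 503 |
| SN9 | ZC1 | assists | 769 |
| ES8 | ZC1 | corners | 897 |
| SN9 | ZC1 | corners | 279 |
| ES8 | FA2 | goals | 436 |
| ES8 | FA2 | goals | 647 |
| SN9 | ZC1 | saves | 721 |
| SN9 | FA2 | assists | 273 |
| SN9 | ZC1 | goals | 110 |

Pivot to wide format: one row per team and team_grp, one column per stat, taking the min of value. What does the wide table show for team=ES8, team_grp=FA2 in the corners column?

Rows with team=ES8, team_grp=FA2 and stat=corners: value values are 871, 445, 776, 982.
min(871, 445, 776, 982) = 445.

445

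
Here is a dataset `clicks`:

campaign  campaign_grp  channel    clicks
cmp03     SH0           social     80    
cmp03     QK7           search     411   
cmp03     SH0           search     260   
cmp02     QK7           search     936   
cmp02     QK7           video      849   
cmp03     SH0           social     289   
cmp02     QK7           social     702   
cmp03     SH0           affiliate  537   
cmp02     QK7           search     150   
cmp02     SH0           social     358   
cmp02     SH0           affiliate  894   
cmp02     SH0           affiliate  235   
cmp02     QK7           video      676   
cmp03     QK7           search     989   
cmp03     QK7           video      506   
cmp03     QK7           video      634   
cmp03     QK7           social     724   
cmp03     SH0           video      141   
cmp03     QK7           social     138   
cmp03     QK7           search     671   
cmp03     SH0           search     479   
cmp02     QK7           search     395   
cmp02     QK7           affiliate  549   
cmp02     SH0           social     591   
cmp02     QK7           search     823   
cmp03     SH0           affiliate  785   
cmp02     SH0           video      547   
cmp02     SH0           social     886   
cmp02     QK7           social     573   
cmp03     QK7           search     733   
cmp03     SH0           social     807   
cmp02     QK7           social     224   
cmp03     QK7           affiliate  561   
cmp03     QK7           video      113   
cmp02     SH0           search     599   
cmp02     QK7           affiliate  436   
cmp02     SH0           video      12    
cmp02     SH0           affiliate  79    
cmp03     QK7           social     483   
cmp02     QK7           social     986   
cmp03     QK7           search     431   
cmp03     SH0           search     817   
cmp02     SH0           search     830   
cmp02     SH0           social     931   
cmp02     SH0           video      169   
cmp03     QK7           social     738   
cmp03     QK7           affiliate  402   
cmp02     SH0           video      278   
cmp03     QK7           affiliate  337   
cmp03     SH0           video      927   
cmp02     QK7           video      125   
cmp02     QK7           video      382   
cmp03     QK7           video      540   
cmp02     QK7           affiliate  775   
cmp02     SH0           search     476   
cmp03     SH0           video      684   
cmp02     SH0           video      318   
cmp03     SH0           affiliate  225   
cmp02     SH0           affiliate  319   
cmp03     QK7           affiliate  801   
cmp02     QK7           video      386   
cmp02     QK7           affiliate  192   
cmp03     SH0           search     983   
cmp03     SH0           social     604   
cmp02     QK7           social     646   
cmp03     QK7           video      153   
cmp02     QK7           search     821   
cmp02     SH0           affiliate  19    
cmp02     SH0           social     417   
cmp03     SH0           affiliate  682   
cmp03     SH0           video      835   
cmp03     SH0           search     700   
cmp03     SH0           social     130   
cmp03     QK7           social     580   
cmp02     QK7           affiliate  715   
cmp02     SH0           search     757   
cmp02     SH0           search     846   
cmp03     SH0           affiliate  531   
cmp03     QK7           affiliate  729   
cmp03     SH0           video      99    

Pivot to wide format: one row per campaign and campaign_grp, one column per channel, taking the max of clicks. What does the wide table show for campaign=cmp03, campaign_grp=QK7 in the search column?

989

Rows with campaign=cmp03, campaign_grp=QK7 and channel=search: clicks values are 411, 989, 671, 733, 431.
max(411, 989, 671, 733, 431) = 989.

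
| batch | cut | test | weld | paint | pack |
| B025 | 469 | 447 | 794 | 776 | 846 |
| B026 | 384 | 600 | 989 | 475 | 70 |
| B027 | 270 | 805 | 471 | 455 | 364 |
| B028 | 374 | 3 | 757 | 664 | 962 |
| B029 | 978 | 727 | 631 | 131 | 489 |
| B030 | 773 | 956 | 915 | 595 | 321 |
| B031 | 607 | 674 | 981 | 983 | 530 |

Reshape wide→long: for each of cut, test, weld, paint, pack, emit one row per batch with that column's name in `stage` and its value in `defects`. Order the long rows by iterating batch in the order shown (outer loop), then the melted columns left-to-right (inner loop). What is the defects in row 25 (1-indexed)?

35 rows total (7 × 5). Row 25: index ⌊(25-1)/5⌋ = 4 into batch → B029; (25-1) mod 5 = 4 into the melted columns → pack.
So row 25 is (B029, pack, 489); defects = 489.

489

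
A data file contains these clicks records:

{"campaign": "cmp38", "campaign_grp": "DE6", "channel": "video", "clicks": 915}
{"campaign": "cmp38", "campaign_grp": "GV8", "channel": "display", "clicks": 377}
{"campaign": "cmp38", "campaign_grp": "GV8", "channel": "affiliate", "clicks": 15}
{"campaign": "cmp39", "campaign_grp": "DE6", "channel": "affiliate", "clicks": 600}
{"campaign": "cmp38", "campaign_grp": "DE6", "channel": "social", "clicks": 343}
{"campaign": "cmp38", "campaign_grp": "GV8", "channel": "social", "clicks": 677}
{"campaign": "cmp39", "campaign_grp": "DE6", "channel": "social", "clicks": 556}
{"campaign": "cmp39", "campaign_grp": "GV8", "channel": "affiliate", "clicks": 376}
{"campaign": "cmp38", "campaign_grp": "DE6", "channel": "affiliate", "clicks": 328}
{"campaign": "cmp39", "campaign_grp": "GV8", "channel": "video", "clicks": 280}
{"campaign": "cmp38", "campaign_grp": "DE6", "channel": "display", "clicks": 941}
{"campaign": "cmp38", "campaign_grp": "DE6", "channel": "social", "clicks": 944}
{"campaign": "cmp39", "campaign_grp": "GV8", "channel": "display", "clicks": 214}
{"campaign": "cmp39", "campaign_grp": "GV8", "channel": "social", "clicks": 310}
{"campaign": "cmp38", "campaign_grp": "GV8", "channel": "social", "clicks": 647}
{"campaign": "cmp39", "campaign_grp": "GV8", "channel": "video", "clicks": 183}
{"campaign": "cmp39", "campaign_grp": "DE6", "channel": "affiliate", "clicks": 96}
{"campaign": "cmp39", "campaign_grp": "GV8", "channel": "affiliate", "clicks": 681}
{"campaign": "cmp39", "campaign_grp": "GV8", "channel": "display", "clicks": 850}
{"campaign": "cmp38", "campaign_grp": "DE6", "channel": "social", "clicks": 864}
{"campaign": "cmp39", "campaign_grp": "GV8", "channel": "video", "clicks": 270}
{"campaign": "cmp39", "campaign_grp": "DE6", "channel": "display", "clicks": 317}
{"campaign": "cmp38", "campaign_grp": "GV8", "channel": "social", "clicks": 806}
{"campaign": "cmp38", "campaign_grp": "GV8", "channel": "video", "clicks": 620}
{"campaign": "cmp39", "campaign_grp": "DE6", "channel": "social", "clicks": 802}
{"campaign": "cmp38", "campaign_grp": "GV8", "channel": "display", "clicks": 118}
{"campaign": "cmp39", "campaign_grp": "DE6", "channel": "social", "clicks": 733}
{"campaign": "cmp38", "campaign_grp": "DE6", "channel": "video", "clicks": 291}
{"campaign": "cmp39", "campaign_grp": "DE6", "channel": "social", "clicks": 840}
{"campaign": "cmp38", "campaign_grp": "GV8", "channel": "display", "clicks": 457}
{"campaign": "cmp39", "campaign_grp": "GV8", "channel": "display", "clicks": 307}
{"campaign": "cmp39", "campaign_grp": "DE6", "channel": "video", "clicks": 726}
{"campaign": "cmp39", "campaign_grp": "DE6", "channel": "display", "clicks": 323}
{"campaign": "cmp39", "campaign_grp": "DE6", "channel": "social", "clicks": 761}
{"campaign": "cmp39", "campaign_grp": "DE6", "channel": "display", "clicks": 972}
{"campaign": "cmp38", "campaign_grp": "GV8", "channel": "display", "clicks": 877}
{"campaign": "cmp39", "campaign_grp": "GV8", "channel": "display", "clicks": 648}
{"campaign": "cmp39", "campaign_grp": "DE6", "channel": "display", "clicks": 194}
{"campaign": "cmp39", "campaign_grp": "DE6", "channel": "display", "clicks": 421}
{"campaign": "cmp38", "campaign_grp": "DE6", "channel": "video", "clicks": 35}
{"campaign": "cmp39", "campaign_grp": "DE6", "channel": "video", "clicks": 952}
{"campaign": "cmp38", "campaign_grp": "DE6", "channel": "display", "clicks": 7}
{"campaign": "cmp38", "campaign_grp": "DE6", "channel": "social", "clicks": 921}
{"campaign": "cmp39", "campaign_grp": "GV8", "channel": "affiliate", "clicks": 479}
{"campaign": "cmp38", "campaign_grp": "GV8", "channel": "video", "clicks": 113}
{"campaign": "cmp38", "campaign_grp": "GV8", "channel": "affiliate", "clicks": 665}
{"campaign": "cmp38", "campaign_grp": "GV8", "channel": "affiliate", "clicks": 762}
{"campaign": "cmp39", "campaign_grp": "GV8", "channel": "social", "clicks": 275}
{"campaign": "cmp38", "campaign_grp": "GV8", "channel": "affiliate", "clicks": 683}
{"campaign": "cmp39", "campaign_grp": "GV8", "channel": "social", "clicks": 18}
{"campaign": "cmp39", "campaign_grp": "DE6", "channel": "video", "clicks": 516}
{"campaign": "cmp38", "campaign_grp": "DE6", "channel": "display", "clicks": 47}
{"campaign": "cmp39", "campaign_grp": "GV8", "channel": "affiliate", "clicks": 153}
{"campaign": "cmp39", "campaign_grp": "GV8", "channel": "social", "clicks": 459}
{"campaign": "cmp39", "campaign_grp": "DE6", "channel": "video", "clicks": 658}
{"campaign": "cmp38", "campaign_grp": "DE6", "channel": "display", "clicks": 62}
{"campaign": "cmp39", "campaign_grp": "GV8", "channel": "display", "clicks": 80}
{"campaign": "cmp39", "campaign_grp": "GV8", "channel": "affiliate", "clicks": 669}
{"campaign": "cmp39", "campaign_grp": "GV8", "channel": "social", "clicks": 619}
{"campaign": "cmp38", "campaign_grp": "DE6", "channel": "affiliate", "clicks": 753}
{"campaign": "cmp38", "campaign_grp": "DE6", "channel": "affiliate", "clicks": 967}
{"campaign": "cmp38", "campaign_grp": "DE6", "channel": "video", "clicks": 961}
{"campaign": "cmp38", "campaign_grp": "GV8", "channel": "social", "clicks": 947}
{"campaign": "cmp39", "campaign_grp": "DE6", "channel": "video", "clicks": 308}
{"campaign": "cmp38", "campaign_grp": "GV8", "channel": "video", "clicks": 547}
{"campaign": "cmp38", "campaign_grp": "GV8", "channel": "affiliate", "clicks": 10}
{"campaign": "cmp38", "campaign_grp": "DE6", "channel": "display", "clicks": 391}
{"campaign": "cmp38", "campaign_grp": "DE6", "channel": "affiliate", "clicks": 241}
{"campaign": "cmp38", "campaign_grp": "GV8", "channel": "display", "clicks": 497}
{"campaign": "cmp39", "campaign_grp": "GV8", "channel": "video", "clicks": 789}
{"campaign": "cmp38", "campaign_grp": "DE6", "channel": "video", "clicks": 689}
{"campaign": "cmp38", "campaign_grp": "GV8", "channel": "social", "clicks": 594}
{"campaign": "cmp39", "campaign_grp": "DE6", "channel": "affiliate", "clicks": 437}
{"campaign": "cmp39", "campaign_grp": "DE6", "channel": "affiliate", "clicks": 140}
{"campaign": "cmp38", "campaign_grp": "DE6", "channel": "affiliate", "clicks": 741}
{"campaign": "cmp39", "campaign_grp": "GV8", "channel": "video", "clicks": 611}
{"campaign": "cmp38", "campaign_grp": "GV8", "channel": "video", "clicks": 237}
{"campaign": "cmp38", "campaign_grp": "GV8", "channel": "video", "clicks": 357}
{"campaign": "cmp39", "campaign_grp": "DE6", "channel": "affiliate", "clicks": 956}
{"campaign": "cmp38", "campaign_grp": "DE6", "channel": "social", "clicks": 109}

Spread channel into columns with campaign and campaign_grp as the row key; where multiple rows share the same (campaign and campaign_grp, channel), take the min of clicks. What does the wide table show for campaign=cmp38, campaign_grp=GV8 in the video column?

113

Rows with campaign=cmp38, campaign_grp=GV8 and channel=video: clicks values are 620, 113, 547, 237, 357.
min(620, 113, 547, 237, 357) = 113.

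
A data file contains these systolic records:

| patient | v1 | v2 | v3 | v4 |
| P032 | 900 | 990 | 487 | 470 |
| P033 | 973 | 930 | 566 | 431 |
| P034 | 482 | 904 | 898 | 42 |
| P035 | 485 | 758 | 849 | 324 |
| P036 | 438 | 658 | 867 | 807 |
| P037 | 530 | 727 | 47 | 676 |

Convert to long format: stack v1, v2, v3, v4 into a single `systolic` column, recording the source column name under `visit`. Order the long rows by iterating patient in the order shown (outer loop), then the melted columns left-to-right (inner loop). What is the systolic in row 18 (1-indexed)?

658

24 rows total (6 × 4). Row 18: index ⌊(18-1)/4⌋ = 4 into patient → P036; (18-1) mod 4 = 1 into the melted columns → v2.
So row 18 is (P036, v2, 658); systolic = 658.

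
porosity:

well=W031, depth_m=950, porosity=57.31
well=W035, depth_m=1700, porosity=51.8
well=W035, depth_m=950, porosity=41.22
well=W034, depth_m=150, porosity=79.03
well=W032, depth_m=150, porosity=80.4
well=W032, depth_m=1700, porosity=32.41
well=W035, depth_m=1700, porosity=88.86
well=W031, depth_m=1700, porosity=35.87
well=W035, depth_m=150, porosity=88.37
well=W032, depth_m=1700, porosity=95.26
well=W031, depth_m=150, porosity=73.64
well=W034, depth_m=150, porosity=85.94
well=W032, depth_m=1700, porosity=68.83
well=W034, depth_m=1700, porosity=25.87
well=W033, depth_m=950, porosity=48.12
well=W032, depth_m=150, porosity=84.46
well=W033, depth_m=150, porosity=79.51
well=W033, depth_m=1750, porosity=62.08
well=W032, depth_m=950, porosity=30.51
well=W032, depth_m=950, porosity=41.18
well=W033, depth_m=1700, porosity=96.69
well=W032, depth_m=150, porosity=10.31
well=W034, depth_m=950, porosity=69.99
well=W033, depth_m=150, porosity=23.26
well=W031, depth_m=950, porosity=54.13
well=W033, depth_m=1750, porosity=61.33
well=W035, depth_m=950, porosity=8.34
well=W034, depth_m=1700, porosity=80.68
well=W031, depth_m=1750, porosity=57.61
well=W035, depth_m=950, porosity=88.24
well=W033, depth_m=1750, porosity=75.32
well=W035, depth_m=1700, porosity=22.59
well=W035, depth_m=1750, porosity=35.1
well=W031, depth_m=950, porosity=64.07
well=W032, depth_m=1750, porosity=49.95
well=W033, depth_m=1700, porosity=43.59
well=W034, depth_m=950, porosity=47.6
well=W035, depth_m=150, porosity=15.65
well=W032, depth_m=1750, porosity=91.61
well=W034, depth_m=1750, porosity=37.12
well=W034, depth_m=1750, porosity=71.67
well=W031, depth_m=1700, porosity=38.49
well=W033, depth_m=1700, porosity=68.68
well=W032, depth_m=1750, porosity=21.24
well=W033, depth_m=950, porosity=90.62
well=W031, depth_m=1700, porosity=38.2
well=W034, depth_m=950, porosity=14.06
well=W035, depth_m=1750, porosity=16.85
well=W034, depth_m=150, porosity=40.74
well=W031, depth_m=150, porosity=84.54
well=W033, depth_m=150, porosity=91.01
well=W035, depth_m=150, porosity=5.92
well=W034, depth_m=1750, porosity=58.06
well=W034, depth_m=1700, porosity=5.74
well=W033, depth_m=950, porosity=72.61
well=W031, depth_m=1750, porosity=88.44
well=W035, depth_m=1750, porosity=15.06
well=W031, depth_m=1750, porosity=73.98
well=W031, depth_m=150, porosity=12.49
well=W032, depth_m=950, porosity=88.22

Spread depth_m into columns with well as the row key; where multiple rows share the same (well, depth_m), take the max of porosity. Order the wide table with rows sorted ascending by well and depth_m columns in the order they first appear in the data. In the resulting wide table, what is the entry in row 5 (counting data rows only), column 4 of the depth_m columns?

With rows sorted ascending by well, row 5 is well=W035. depth_m columns in first-appearance order: 950, 1700, 150, 1750; column 4 is 1750.
Long rows with well=W035, depth_m=1750: max(35.1, 16.85, 15.06) = 35.1.

35.1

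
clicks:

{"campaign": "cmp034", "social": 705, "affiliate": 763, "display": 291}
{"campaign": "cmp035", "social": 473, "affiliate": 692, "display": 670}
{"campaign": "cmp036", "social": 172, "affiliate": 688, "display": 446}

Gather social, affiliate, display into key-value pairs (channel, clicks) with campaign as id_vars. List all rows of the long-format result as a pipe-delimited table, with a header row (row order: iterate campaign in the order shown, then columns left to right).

Each (campaign, column) pair becomes one row: 3 × 3 = 9 rows.
For example, (cmp034, social) → clicks=705.

| campaign | channel | clicks |
| cmp034 | social | 705 |
| cmp034 | affiliate | 763 |
| cmp034 | display | 291 |
| cmp035 | social | 473 |
| cmp035 | affiliate | 692 |
| cmp035 | display | 670 |
| cmp036 | social | 172 |
| cmp036 | affiliate | 688 |
| cmp036 | display | 446 |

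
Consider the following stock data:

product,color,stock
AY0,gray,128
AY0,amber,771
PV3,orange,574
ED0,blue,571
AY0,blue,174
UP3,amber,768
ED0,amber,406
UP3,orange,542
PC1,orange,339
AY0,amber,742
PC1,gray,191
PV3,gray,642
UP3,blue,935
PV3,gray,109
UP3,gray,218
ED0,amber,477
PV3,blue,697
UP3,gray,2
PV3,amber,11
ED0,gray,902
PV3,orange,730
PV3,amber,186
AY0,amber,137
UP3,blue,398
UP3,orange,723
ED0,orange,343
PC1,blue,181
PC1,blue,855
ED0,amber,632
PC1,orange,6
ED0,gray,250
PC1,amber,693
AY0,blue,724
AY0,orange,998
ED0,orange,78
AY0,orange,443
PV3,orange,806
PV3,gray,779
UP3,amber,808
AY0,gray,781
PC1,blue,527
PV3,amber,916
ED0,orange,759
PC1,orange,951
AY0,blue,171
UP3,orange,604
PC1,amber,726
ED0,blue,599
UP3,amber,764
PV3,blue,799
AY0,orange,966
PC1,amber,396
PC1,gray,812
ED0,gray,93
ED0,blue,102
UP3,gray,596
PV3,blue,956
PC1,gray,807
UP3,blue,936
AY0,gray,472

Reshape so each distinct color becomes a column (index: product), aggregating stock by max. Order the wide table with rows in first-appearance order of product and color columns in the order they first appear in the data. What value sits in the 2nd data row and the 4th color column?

956

With rows in first-appearance order of product, row 2 is product=PV3. color columns in first-appearance order: gray, amber, orange, blue; column 4 is blue.
Long rows with product=PV3, color=blue: max(697, 799, 956) = 956.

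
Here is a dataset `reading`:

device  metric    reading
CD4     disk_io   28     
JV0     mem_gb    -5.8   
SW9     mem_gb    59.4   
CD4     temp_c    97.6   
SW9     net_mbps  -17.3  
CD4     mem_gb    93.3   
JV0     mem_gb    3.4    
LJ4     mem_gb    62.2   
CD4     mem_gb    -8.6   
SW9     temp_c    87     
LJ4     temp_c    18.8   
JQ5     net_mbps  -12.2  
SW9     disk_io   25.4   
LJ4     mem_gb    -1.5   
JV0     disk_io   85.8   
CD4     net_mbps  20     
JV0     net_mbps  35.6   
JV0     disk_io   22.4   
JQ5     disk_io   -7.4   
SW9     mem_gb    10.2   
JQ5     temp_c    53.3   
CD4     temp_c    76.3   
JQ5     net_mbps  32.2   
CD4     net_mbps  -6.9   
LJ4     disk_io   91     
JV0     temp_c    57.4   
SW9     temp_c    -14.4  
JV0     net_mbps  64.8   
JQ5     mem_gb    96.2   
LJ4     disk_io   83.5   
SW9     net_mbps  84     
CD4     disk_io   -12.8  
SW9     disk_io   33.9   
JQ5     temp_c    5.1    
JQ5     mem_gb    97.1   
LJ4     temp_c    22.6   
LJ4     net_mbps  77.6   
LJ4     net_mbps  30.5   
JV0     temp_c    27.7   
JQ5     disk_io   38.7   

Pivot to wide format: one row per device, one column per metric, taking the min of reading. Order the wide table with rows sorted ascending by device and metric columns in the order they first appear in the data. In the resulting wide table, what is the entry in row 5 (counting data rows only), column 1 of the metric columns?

With rows sorted ascending by device, row 5 is device=SW9. metric columns in first-appearance order: disk_io, mem_gb, temp_c, net_mbps; column 1 is disk_io.
Long rows with device=SW9, metric=disk_io: min(25.4, 33.9) = 25.4.

25.4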